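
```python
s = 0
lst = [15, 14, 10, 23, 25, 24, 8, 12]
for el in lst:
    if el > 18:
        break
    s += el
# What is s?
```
Trace:
  s=0
  s=15, el=15
  s=29, el=14
  s=39, el=10
  s=39, el=23

Final answer: 39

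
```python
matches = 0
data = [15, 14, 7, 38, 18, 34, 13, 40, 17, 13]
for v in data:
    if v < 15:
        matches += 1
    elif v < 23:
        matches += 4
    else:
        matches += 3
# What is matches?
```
Trace:
  matches=0
  matches=4, v=15
  matches=5, v=14
  matches=6, v=7
  matches=9, v=38
  matches=13, v=18
  matches=16, v=34
  matches=17, v=13
  matches=20, v=40
  matches=24, v=17
  matches=25, v=13

Final answer: 25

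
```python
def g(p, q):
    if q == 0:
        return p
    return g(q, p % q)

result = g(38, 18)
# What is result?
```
Call trace:
g(p=38, q=18)
  g(p=18, q=2)
    g(p=2, q=0)
    -> return 2
  -> return 2
-> return 2

Final answer: 2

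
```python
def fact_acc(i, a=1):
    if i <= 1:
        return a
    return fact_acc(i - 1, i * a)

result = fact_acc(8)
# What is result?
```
Call trace:
fact_acc(i=8, a=1)
  fact_acc(i=7, a=8)
    fact_acc(i=6, a=56)
      fact_acc(i=5, a=336)
        fact_acc(i=4, a=1680)
          fact_acc(i=3, a=6720)
            fact_acc(i=2, a=20160)
              fact_acc(i=1, a=40320)
              -> return 40320
            -> return 40320
          -> return 40320
        -> return 40320
      -> return 40320
    -> return 40320
  -> return 40320
-> return 40320

Final answer: 40320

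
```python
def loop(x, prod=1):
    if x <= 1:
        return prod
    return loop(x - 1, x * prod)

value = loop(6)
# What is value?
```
Call trace:
loop(x=6, prod=1)
  loop(x=5, prod=6)
    loop(x=4, prod=30)
      loop(x=3, prod=120)
        loop(x=2, prod=360)
          loop(x=1, prod=720)
          -> return 720
        -> return 720
      -> return 720
    -> return 720
  -> return 720
-> return 720

Final answer: 720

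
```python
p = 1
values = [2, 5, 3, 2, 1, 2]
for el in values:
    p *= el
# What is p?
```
Trace:
  p=1
  p=2, el=2
  p=10, el=5
  p=30, el=3
  p=60, el=2
  p=60, el=1
  p=120, el=2

Final answer: 120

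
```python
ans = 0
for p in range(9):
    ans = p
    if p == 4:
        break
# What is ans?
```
Trace:
  ans=0
  ans=0, p=0
  ans=1, p=1
  ans=2, p=2
  ans=3, p=3
  ans=4, p=4

Final answer: 4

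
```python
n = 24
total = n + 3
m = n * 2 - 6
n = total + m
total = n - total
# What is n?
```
Trace:
  n=24
  n=24, total=27
  n=24, total=27, m=42
  n=69, total=27, m=42
  n=69, total=42, m=42

Final answer: 69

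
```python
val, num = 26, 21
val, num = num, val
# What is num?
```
Trace:
  val=26, num=21
  val=21, num=26

Final answer: 26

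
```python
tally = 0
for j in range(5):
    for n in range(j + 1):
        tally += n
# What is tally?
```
Trace:
  tally=0
  tally=0, j=0, n=0
  tally=0, j=1, n=0
  tally=1, j=1, n=1
  tally=1, j=2, n=0
  tally=2, j=2, n=1
  tally=4, j=2, n=2
  tally=4, j=3, n=0
  tally=5, j=3, n=1
  tally=7, j=3, n=2
  tally=10, j=3, n=3
  tally=10, j=4, n=0
  tally=11, j=4, n=1
  tally=13, j=4, n=2
  tally=16, j=4, n=3
  tally=20, j=4, n=4

Final answer: 20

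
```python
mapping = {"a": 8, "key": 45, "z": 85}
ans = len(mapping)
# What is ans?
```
Trace:
  mapping={'a': 8, 'key': 45, 'z': 85}
  mapping={'a': 8, 'key': 45, 'z': 85}, ans=3

Final answer: 3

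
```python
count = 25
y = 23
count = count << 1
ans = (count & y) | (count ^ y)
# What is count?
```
Trace:
  count=25
  count=25, y=23
  count=50, y=23
  count=50, y=23, ans=55

Final answer: 50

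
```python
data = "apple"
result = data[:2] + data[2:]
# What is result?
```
Trace:
  data='apple'
  data='apple', result='apple'

Final answer: 'apple'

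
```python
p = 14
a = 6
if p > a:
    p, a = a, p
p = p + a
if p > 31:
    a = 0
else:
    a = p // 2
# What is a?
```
Trace:
  p=14
  p=14, a=6
  p=6, a=14
  p=20, a=14
  p=20, a=10

Final answer: 10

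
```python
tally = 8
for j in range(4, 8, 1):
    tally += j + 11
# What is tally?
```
Trace:
  tally=8
  tally=23, j=4
  tally=39, j=5
  tally=56, j=6
  tally=74, j=7

Final answer: 74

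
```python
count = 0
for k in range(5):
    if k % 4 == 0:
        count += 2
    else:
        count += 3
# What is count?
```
Trace:
  count=0
  count=2, k=0
  count=5, k=1
  count=8, k=2
  count=11, k=3
  count=13, k=4

Final answer: 13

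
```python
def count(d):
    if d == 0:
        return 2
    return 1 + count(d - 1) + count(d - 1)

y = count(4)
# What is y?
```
Call trace (a repeated sub-call is expanded the first time; later identical calls just restate its return value):
count(d=4)
  count(d=3)
    count(d=2)
      count(d=1)
        count(d=0)
        -> return 2
        count(d=0)
        -> return 2
      -> return 5
      count(d=1) -> return 5  (same call as traced above)
    -> return 11
    count(d=2) -> return 11  (same call as traced above)
  -> return 23
  count(d=3) -> return 23  (same call as traced above)
-> return 47

Final answer: 47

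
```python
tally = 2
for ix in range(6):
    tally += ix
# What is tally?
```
Trace:
  tally=2
  tally=2, ix=0
  tally=3, ix=1
  tally=5, ix=2
  tally=8, ix=3
  tally=12, ix=4
  tally=17, ix=5

Final answer: 17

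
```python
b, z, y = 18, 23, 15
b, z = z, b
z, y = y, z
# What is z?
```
Trace:
  b=18, z=23, y=15
  b=23, z=18, y=15
  b=23, z=15, y=18

Final answer: 15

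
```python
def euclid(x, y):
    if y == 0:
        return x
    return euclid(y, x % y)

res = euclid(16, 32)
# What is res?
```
Call trace:
euclid(x=16, y=32)
  euclid(x=32, y=16)
    euclid(x=16, y=0)
    -> return 16
  -> return 16
-> return 16

Final answer: 16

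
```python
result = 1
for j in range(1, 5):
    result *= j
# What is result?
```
Trace:
  result=1
  result=1, j=1
  result=2, j=2
  result=6, j=3
  result=24, j=4

Final answer: 24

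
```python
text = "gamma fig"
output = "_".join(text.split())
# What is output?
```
Trace:
  text='gamma fig'
  text='gamma fig', output='gamma_fig'

Final answer: 'gamma_fig'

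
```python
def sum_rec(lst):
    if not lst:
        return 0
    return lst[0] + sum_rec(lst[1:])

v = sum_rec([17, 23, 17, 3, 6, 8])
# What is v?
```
Call trace:
sum_rec(lst=[17, 23, 17, 3, 6, 8])
  sum_rec(lst=[23, 17, 3, 6, 8])
    sum_rec(lst=[17, 3, 6, 8])
      sum_rec(lst=[3, 6, 8])
        sum_rec(lst=[6, 8])
          sum_rec(lst=[8])
            sum_rec(lst=[])
            -> return 0
          -> return 8
        -> return 14
      -> return 17
    -> return 34
  -> return 57
-> return 74

Final answer: 74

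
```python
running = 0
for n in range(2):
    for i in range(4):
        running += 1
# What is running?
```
Trace:
  running=0
  running=1, n=0, i=0
  running=2, n=0, i=1
  running=3, n=0, i=2
  running=4, n=0, i=3
  running=5, n=1, i=0
  running=6, n=1, i=1
  running=7, n=1, i=2
  running=8, n=1, i=3

Final answer: 8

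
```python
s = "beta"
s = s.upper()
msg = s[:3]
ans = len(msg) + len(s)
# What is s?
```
Trace:
  s='beta'
  s='BETA'
  s='BETA', msg='BET'
  s='BETA', msg='BET', ans=7

Final answer: 'BETA'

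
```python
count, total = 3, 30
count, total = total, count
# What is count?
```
Trace:
  count=3, total=30
  count=30, total=3

Final answer: 30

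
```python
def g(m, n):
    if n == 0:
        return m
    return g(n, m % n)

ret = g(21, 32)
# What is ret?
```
Call trace:
g(m=21, n=32)
  g(m=32, n=21)
    g(m=21, n=11)
      g(m=11, n=10)
        g(m=10, n=1)
          g(m=1, n=0)
          -> return 1
        -> return 1
      -> return 1
    -> return 1
  -> return 1
-> return 1

Final answer: 1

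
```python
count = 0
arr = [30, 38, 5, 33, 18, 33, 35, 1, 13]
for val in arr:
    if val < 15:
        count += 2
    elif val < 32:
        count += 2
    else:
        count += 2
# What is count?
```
Trace:
  count=0
  count=2, val=30
  count=4, val=38
  count=6, val=5
  count=8, val=33
  count=10, val=18
  count=12, val=33
  count=14, val=35
  count=16, val=1
  count=18, val=13

Final answer: 18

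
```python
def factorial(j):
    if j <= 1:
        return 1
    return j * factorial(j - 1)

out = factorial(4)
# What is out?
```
Call trace:
factorial(j=4)
  factorial(j=3)
    factorial(j=2)
      factorial(j=1)
      -> return 1
    -> return 2
  -> return 6
-> return 24

Final answer: 24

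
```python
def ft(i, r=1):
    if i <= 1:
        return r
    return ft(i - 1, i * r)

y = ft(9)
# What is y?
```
Call trace:
ft(i=9, r=1)
  ft(i=8, r=9)
    ft(i=7, r=72)
      ft(i=6, r=504)
        ft(i=5, r=3024)
          ft(i=4, r=15120)
            ft(i=3, r=60480)
              ft(i=2, r=181440)
                ft(i=1, r=362880)
                -> return 362880
              -> return 362880
            -> return 362880
          -> return 362880
        -> return 362880
      -> return 362880
    -> return 362880
  -> return 362880
-> return 362880

Final answer: 362880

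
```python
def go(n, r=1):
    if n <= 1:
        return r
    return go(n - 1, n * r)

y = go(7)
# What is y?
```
Call trace:
go(n=7, r=1)
  go(n=6, r=7)
    go(n=5, r=42)
      go(n=4, r=210)
        go(n=3, r=840)
          go(n=2, r=2520)
            go(n=1, r=5040)
            -> return 5040
          -> return 5040
        -> return 5040
      -> return 5040
    -> return 5040
  -> return 5040
-> return 5040

Final answer: 5040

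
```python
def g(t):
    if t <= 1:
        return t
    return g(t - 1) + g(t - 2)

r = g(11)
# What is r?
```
Call trace (a repeated sub-call is expanded the first time; later identical calls just restate its return value):
g(t=11)
  g(t=10)
    g(t=9)
      g(t=8)
        g(t=7)
          g(t=6)
            g(t=5)
              g(t=4)
                g(t=3)
                  g(t=2)
                    g(t=1)
                    -> return 1
                    g(t=0)
                    -> return 0
                  -> return 1
                  g(t=1)
                  -> return 1
                -> return 2
                g(t=2) -> return 1  (same call as traced above)
              -> return 3
              g(t=3) -> return 2  (same call as traced above)
            -> return 5
            g(t=4) -> return 3  (same call as traced above)
          -> return 8
          g(t=5) -> return 5  (same call as traced above)
        -> return 13
        g(t=6) -> return 8  (same call as traced above)
      -> return 21
      g(t=7) -> return 13  (same call as traced above)
    -> return 34
    g(t=8) -> return 21  (same call as traced above)
  -> return 55
  g(t=9) -> return 34  (same call as traced above)
-> return 89

Final answer: 89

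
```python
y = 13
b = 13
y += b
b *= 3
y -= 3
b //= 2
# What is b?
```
Trace:
  y=13
  y=13, b=13
  y=26, b=13
  y=26, b=39
  y=23, b=39
  y=23, b=19

Final answer: 19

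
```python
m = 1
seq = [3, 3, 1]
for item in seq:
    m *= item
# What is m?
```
Trace:
  m=1
  m=3, item=3
  m=9, item=3
  m=9, item=1

Final answer: 9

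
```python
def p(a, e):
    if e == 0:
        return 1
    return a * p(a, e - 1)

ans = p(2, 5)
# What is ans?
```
Call trace:
p(a=2, e=5)
  p(a=2, e=4)
    p(a=2, e=3)
      p(a=2, e=2)
        p(a=2, e=1)
          p(a=2, e=0)
          -> return 1
        -> return 2
      -> return 4
    -> return 8
  -> return 16
-> return 32

Final answer: 32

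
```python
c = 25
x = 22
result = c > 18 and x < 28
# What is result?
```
Trace:
  c=25
  c=25, x=22
  c=25, x=22, result=True

Final answer: True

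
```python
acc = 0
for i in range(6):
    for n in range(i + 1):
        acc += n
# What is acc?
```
Trace:
  acc=0
  acc=0, i=0, n=0
  acc=0, i=1, n=0
  acc=1, i=1, n=1
  acc=1, i=2, n=0
  acc=2, i=2, n=1
  acc=4, i=2, n=2
  acc=4, i=3, n=0
  acc=5, i=3, n=1
  acc=7, i=3, n=2
  acc=10, i=3, n=3
  acc=10, i=4, n=0
  acc=11, i=4, n=1
  acc=13, i=4, n=2
  acc=16, i=4, n=3
  acc=20, i=4, n=4
  acc=20, i=5, n=0
  acc=21, i=5, n=1
  acc=23, i=5, n=2
  acc=26, i=5, n=3
  acc=30, i=5, n=4
  acc=35, i=5, n=5

Final answer: 35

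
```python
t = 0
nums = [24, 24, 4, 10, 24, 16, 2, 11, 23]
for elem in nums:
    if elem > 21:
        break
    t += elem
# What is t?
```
Trace:
  t=0
  t=0, elem=24

Final answer: 0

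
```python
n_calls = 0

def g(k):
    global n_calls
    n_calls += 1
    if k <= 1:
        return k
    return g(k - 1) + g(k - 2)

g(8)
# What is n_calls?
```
Call trace (a repeated sub-call is expanded the first time; later identical calls just restate its return value):
g(k=8)
  g(k=7)
    g(k=6)
      g(k=5)
        g(k=4)
          g(k=3)
            g(k=2)
              g(k=1)
              -> return 1
              g(k=0)
              -> return 0
            -> return 1
            g(k=1)
            -> return 1
          -> return 2
          g(k=2) -> return 1  (same call as traced above)
        -> return 3
        g(k=3) -> return 2  (same call as traced above)
      -> return 5
      g(k=4) -> return 3  (same call as traced above)
    -> return 8
    g(k=5) -> return 5  (same call as traced above)
  -> return 13
  g(k=6) -> return 8  (same call as traced above)
-> return 21

n_calls is incremented once per call, so count the calls in each subtree. Let C(k) = number of calls made by g(k).
C(0) = C(1) = 1 (base case, no recursion); C(k) = 1 + C(k - 1) + C(k - 2) otherwise.
C(2) = 1 + C(1) + C(0) = 1 + 1 + 1 = 3
C(3) = 1 + C(2) + C(1) = 1 + 3 + 1 = 5
C(4) = 1 + C(3) + C(2) = 1 + 5 + 3 = 9
C(5) = 1 + C(4) + C(3) = 1 + 9 + 5 = 15
C(6) = 1 + C(5) + C(4) = 1 + 15 + 9 = 25
C(7) = 1 + C(6) + C(5) = 1 + 25 + 15 = 41
C(8) = 1 + C(7) + C(6) = 1 + 41 + 25 = 67
n_calls = C(8) = 67

Final answer: 67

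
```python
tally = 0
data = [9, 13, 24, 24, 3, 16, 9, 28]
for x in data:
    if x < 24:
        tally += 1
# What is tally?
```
Trace:
  tally=0
  tally=1, x=9
  tally=2, x=13
  tally=2, x=24
  tally=2, x=24
  tally=3, x=3
  tally=4, x=16
  tally=5, x=9
  tally=5, x=28

Final answer: 5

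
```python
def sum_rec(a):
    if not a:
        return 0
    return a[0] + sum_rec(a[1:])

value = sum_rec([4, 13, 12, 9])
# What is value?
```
Call trace:
sum_rec(a=[4, 13, 12, 9])
  sum_rec(a=[13, 12, 9])
    sum_rec(a=[12, 9])
      sum_rec(a=[9])
        sum_rec(a=[])
        -> return 0
      -> return 9
    -> return 21
  -> return 34
-> return 38

Final answer: 38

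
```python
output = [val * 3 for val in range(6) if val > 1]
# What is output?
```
Trace:
  val=0
  val=1
  val=2
  val=3
  val=4
  val=5
  output=[6, 9, 12, 15]

Final answer: [6, 9, 12, 15]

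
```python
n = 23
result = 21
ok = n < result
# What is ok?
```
Trace:
  n=23
  n=23, result=21
  n=23, result=21, ok=False

Final answer: False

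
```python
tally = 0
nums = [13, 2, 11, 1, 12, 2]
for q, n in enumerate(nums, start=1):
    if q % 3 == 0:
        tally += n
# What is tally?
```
Trace:
  tally=0
  tally=0, q=1, n=13
  tally=0, q=2, n=2
  tally=11, q=3, n=11
  tally=11, q=4, n=1
  tally=11, q=5, n=12
  tally=13, q=6, n=2

Final answer: 13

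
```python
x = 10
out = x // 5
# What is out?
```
Trace:
  x=10
  x=10, out=2

Final answer: 2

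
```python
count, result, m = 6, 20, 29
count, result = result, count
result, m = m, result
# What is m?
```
Trace:
  count=6, result=20, m=29
  count=20, result=6, m=29
  count=20, result=29, m=6

Final answer: 6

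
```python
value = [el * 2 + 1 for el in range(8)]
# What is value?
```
Trace:
  el=0
  el=1
  el=2
  el=3
  el=4
  el=5
  el=6
  el=7
  value=[1, 3, 5, 7, 9, 11, 13, 15]

Final answer: [1, 3, 5, 7, 9, 11, 13, 15]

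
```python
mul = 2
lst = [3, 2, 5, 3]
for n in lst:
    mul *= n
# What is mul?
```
Trace:
  mul=2
  mul=6, n=3
  mul=12, n=2
  mul=60, n=5
  mul=180, n=3

Final answer: 180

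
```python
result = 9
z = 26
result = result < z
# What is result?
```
Trace:
  result=9
  result=9, z=26
  result=True, z=26

Final answer: True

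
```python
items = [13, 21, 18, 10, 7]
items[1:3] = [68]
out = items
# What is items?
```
Trace:
  items=[13, 21, 18, 10, 7]
  items=[13, 68, 10, 7]
  items=[13, 68, 10, 7], out=[13, 68, 10, 7]

Final answer: [13, 68, 10, 7]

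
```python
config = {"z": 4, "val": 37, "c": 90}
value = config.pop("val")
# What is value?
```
Trace:
  config={'z': 4, 'val': 37, 'c': 90}
  config={'z': 4, 'c': 90}, value=37

Final answer: 37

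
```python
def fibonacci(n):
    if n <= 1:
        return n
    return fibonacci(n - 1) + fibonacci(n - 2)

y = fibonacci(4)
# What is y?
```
Call trace (a repeated sub-call is expanded the first time; later identical calls just restate its return value):
fibonacci(n=4)
  fibonacci(n=3)
    fibonacci(n=2)
      fibonacci(n=1)
      -> return 1
      fibonacci(n=0)
      -> return 0
    -> return 1
    fibonacci(n=1)
    -> return 1
  -> return 2
  fibonacci(n=2) -> return 1  (same call as traced above)
-> return 3

Final answer: 3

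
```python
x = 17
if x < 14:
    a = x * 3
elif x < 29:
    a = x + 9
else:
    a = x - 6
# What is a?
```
Trace:
  x=17
  x=17, a=26

Final answer: 26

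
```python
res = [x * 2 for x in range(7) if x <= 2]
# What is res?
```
Trace:
  x=0
  x=1
  x=2
  x=3
  x=4
  x=5
  x=6
  res=[0, 2, 4]

Final answer: [0, 2, 4]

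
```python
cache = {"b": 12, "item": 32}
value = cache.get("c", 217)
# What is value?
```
Trace:
  cache={'b': 12, 'item': 32}
  cache={'b': 12, 'item': 32}, value=217

Final answer: 217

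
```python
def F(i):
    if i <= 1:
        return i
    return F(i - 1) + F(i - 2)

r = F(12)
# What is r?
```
Call trace (a repeated sub-call is expanded the first time; later identical calls just restate its return value):
F(i=12)
  F(i=11)
    F(i=10)
      F(i=9)
        F(i=8)
          F(i=7)
            F(i=6)
              F(i=5)
                F(i=4)
                  F(i=3)
                    F(i=2)
                      F(i=1)
                      -> return 1
                      F(i=0)
                      -> return 0
                    -> return 1
                    F(i=1)
                    -> return 1
                  -> return 2
                  F(i=2) -> return 1  (same call as traced above)
                -> return 3
                F(i=3) -> return 2  (same call as traced above)
              -> return 5
              F(i=4) -> return 3  (same call as traced above)
            -> return 8
            F(i=5) -> return 5  (same call as traced above)
          -> return 13
          F(i=6) -> return 8  (same call as traced above)
        -> return 21
        F(i=7) -> return 13  (same call as traced above)
      -> return 34
      F(i=8) -> return 21  (same call as traced above)
    -> return 55
    F(i=9) -> return 34  (same call as traced above)
  -> return 89
  F(i=10) -> return 55  (same call as traced above)
-> return 144

Final answer: 144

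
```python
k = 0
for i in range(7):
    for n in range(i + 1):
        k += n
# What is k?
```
Trace:
  k=0
  k=0, i=0, n=0
  k=0, i=1, n=0
  k=1, i=1, n=1
  k=1, i=2, n=0
  k=2, i=2, n=1
  k=4, i=2, n=2
  k=4, i=3, n=0
  k=5, i=3, n=1
  k=7, i=3, n=2
  k=10, i=3, n=3
  k=10, i=4, n=0
  k=11, i=4, n=1
  k=13, i=4, n=2
  k=16, i=4, n=3
  k=20, i=4, n=4
  k=20, i=5, n=0
  k=21, i=5, n=1
  k=23, i=5, n=2
  k=26, i=5, n=3
  k=30, i=5, n=4
  k=35, i=5, n=5
  k=35, i=6, n=0
  k=36, i=6, n=1
  k=38, i=6, n=2
  k=41, i=6, n=3
  k=45, i=6, n=4
  k=50, i=6, n=5
  k=56, i=6, n=6

Final answer: 56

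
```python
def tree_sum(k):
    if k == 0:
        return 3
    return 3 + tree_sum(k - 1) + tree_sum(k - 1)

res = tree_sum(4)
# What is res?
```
Call trace (a repeated sub-call is expanded the first time; later identical calls just restate its return value):
tree_sum(k=4)
  tree_sum(k=3)
    tree_sum(k=2)
      tree_sum(k=1)
        tree_sum(k=0)
        -> return 3
        tree_sum(k=0)
        -> return 3
      -> return 9
      tree_sum(k=1) -> return 9  (same call as traced above)
    -> return 21
    tree_sum(k=2) -> return 21  (same call as traced above)
  -> return 45
  tree_sum(k=3) -> return 45  (same call as traced above)
-> return 93

Final answer: 93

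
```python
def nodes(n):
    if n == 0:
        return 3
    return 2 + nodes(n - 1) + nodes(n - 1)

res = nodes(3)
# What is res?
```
Call trace (a repeated sub-call is expanded the first time; later identical calls just restate its return value):
nodes(n=3)
  nodes(n=2)
    nodes(n=1)
      nodes(n=0)
      -> return 3
      nodes(n=0)
      -> return 3
    -> return 8
    nodes(n=1) -> return 8  (same call as traced above)
  -> return 18
  nodes(n=2) -> return 18  (same call as traced above)
-> return 38

Final answer: 38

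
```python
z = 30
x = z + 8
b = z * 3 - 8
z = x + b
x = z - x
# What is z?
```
Trace:
  z=30
  z=30, x=38
  z=30, x=38, b=82
  z=120, x=38, b=82
  z=120, x=82, b=82

Final answer: 120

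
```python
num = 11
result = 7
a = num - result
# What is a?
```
Trace:
  num=11
  num=11, result=7
  num=11, result=7, a=4

Final answer: 4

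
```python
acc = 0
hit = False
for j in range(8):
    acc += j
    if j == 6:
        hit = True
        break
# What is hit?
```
Trace:
  acc=0
  acc=0, hit=False
  acc=0, hit=False, j=0
  acc=1, hit=False, j=1
  acc=3, hit=False, j=2
  acc=6, hit=False, j=3
  acc=10, hit=False, j=4
  acc=15, hit=False, j=5
  acc=21, hit=True, j=6

Final answer: True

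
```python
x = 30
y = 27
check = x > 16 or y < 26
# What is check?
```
Trace:
  x=30
  x=30, y=27
  x=30, y=27, check=True

Final answer: True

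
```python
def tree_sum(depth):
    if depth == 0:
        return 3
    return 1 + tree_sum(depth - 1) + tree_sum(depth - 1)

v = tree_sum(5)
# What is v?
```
Call trace (a repeated sub-call is expanded the first time; later identical calls just restate its return value):
tree_sum(depth=5)
  tree_sum(depth=4)
    tree_sum(depth=3)
      tree_sum(depth=2)
        tree_sum(depth=1)
          tree_sum(depth=0)
          -> return 3
          tree_sum(depth=0)
          -> return 3
        -> return 7
        tree_sum(depth=1) -> return 7  (same call as traced above)
      -> return 15
      tree_sum(depth=2) -> return 15  (same call as traced above)
    -> return 31
    tree_sum(depth=3) -> return 31  (same call as traced above)
  -> return 63
  tree_sum(depth=4) -> return 63  (same call as traced above)
-> return 127

Final answer: 127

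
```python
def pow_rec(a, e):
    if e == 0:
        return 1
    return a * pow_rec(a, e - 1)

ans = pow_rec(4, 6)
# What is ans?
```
Call trace:
pow_rec(a=4, e=6)
  pow_rec(a=4, e=5)
    pow_rec(a=4, e=4)
      pow_rec(a=4, e=3)
        pow_rec(a=4, e=2)
          pow_rec(a=4, e=1)
            pow_rec(a=4, e=0)
            -> return 1
          -> return 4
        -> return 16
      -> return 64
    -> return 256
  -> return 1024
-> return 4096

Final answer: 4096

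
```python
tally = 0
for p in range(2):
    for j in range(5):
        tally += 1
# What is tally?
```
Trace:
  tally=0
  tally=1, p=0, j=0
  tally=2, p=0, j=1
  tally=3, p=0, j=2
  tally=4, p=0, j=3
  tally=5, p=0, j=4
  tally=6, p=1, j=0
  tally=7, p=1, j=1
  tally=8, p=1, j=2
  tally=9, p=1, j=3
  tally=10, p=1, j=4

Final answer: 10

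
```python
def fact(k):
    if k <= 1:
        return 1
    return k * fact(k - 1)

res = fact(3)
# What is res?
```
Call trace:
fact(k=3)
  fact(k=2)
    fact(k=1)
    -> return 1
  -> return 2
-> return 6

Final answer: 6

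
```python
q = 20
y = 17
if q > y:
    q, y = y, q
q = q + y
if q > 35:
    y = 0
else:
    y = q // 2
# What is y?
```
Trace:
  q=20
  q=20, y=17
  q=17, y=20
  q=37, y=20
  q=37, y=0

Final answer: 0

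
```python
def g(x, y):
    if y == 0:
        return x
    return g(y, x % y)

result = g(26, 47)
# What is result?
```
Call trace:
g(x=26, y=47)
  g(x=47, y=26)
    g(x=26, y=21)
      g(x=21, y=5)
        g(x=5, y=1)
          g(x=1, y=0)
          -> return 1
        -> return 1
      -> return 1
    -> return 1
  -> return 1
-> return 1

Final answer: 1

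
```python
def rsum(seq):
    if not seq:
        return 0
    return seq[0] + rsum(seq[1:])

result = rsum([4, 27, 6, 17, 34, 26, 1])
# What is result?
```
Call trace:
rsum(seq=[4, 27, 6, 17, 34, 26, 1])
  rsum(seq=[27, 6, 17, 34, 26, 1])
    rsum(seq=[6, 17, 34, 26, 1])
      rsum(seq=[17, 34, 26, 1])
        rsum(seq=[34, 26, 1])
          rsum(seq=[26, 1])
            rsum(seq=[1])
              rsum(seq=[])
              -> return 0
            -> return 1
          -> return 27
        -> return 61
      -> return 78
    -> return 84
  -> return 111
-> return 115

Final answer: 115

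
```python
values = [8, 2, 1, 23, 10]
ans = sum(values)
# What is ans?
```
Trace:
  values=[8, 2, 1, 23, 10]
  values=[8, 2, 1, 23, 10], ans=44

Final answer: 44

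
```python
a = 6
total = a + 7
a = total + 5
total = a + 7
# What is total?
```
Trace:
  a=6
  a=6, total=13
  a=18, total=13
  a=18, total=25

Final answer: 25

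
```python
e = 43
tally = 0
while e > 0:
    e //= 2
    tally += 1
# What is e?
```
Trace:
  e=43
  e=43, tally=0
  e=21, tally=1
  e=10, tally=2
  e=5, tally=3
  e=2, tally=4
  e=1, tally=5
  e=0, tally=6

Final answer: 0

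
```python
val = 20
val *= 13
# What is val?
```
Trace:
  val=20
  val=260

Final answer: 260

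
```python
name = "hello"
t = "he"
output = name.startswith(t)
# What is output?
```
Trace:
  name='hello'
  name='hello', t='he'
  name='hello', t='he', output=True

Final answer: True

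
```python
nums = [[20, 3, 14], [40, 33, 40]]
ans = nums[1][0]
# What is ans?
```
Trace:
  nums=[[20, 3, 14], [40, 33, 40]]
  nums=[[20, 3, 14], [40, 33, 40]], ans=40

Final answer: 40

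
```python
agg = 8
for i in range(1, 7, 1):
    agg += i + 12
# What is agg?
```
Trace:
  agg=8
  agg=21, i=1
  agg=35, i=2
  agg=50, i=3
  agg=66, i=4
  agg=83, i=5
  agg=101, i=6

Final answer: 101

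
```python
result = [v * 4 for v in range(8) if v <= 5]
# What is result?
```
Trace:
  v=0
  v=1
  v=2
  v=3
  v=4
  v=5
  v=6
  v=7
  result=[0, 4, 8, 12, 16, 20]

Final answer: [0, 4, 8, 12, 16, 20]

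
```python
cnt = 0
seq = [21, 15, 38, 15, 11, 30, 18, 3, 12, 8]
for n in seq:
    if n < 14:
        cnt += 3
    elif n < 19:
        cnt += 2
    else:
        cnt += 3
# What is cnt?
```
Trace:
  cnt=0
  cnt=3, n=21
  cnt=5, n=15
  cnt=8, n=38
  cnt=10, n=15
  cnt=13, n=11
  cnt=16, n=30
  cnt=18, n=18
  cnt=21, n=3
  cnt=24, n=12
  cnt=27, n=8

Final answer: 27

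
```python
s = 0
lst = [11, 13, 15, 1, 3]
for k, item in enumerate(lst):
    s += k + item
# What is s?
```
Trace:
  s=0
  s=11, k=0, item=11
  s=25, k=1, item=13
  s=42, k=2, item=15
  s=46, k=3, item=1
  s=53, k=4, item=3

Final answer: 53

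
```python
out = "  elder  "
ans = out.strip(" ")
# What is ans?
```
Trace:
  out='  elder  '
  out='  elder  ', ans='elder'

Final answer: 'elder'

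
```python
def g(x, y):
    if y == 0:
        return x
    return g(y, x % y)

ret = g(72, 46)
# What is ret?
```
Call trace:
g(x=72, y=46)
  g(x=46, y=26)
    g(x=26, y=20)
      g(x=20, y=6)
        g(x=6, y=2)
          g(x=2, y=0)
          -> return 2
        -> return 2
      -> return 2
    -> return 2
  -> return 2
-> return 2

Final answer: 2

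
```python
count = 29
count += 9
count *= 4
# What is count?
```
Trace:
  count=29
  count=38
  count=152

Final answer: 152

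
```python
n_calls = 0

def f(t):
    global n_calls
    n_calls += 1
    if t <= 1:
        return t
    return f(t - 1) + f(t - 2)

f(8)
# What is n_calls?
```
Call trace (a repeated sub-call is expanded the first time; later identical calls just restate its return value):
f(t=8)
  f(t=7)
    f(t=6)
      f(t=5)
        f(t=4)
          f(t=3)
            f(t=2)
              f(t=1)
              -> return 1
              f(t=0)
              -> return 0
            -> return 1
            f(t=1)
            -> return 1
          -> return 2
          f(t=2) -> return 1  (same call as traced above)
        -> return 3
        f(t=3) -> return 2  (same call as traced above)
      -> return 5
      f(t=4) -> return 3  (same call as traced above)
    -> return 8
    f(t=5) -> return 5  (same call as traced above)
  -> return 13
  f(t=6) -> return 8  (same call as traced above)
-> return 21

n_calls is incremented once per call, so count the calls in each subtree. Let C(t) = number of calls made by f(t).
C(0) = C(1) = 1 (base case, no recursion); C(t) = 1 + C(t - 1) + C(t - 2) otherwise.
C(2) = 1 + C(1) + C(0) = 1 + 1 + 1 = 3
C(3) = 1 + C(2) + C(1) = 1 + 3 + 1 = 5
C(4) = 1 + C(3) + C(2) = 1 + 5 + 3 = 9
C(5) = 1 + C(4) + C(3) = 1 + 9 + 5 = 15
C(6) = 1 + C(5) + C(4) = 1 + 15 + 9 = 25
C(7) = 1 + C(6) + C(5) = 1 + 25 + 15 = 41
C(8) = 1 + C(7) + C(6) = 1 + 41 + 25 = 67
n_calls = C(8) = 67

Final answer: 67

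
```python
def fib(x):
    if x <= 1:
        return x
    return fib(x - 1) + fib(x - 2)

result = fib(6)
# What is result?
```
Call trace (a repeated sub-call is expanded the first time; later identical calls just restate its return value):
fib(x=6)
  fib(x=5)
    fib(x=4)
      fib(x=3)
        fib(x=2)
          fib(x=1)
          -> return 1
          fib(x=0)
          -> return 0
        -> return 1
        fib(x=1)
        -> return 1
      -> return 2
      fib(x=2) -> return 1  (same call as traced above)
    -> return 3
    fib(x=3) -> return 2  (same call as traced above)
  -> return 5
  fib(x=4) -> return 3  (same call as traced above)
-> return 8

Final answer: 8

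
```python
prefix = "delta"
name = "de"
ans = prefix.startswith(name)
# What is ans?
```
Trace:
  prefix='delta'
  prefix='delta', name='de'
  prefix='delta', name='de', ans=True

Final answer: True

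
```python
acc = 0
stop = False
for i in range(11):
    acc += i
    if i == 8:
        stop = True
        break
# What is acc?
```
Trace:
  acc=0
  acc=0, stop=False
  acc=0, stop=False, i=0
  acc=1, stop=False, i=1
  acc=3, stop=False, i=2
  acc=6, stop=False, i=3
  acc=10, stop=False, i=4
  acc=15, stop=False, i=5
  acc=21, stop=False, i=6
  acc=28, stop=False, i=7
  acc=36, stop=True, i=8

Final answer: 36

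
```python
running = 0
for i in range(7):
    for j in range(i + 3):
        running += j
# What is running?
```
Trace:
  running=0
  running=0, i=0, j=0
  running=1, i=0, j=1
  running=3, i=0, j=2
  running=3, i=1, j=0
  running=4, i=1, j=1
  running=6, i=1, j=2
  running=9, i=1, j=3
  running=9, i=2, j=0
  running=10, i=2, j=1
  running=12, i=2, j=2
  running=15, i=2, j=3
  running=19, i=2, j=4
  running=19, i=3, j=0
  running=20, i=3, j=1
  running=22, i=3, j=2
  running=25, i=3, j=3
  running=29, i=3, j=4
  running=34, i=3, j=5
  running=34, i=4, j=0
  running=35, i=4, j=1
  running=37, i=4, j=2
  running=40, i=4, j=3
  running=44, i=4, j=4
  running=49, i=4, j=5
  running=55, i=4, j=6
  running=55, i=5, j=0
  running=56, i=5, j=1
  running=58, i=5, j=2
  running=61, i=5, j=3
  running=65, i=5, j=4
  running=70, i=5, j=5
  running=76, i=5, j=6
  running=83, i=5, j=7
  running=83, i=6, j=0
  running=84, i=6, j=1
  running=86, i=6, j=2
  running=89, i=6, j=3
  running=93, i=6, j=4
  running=98, i=6, j=5
  running=104, i=6, j=6
  running=111, i=6, j=7
  running=119, i=6, j=8

Final answer: 119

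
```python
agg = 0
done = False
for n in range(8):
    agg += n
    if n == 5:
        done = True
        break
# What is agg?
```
Trace:
  agg=0
  agg=0, done=False
  agg=0, done=False, n=0
  agg=1, done=False, n=1
  agg=3, done=False, n=2
  agg=6, done=False, n=3
  agg=10, done=False, n=4
  agg=15, done=True, n=5

Final answer: 15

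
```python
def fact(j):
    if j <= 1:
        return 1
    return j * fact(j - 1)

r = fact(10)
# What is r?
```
Call trace:
fact(j=10)
  fact(j=9)
    fact(j=8)
      fact(j=7)
        fact(j=6)
          fact(j=5)
            fact(j=4)
              fact(j=3)
                fact(j=2)
                  fact(j=1)
                  -> return 1
                -> return 2
              -> return 6
            -> return 24
          -> return 120
        -> return 720
      -> return 5040
    -> return 40320
  -> return 362880
-> return 3628800

Final answer: 3628800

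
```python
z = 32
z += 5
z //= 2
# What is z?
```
Trace:
  z=32
  z=37
  z=18

Final answer: 18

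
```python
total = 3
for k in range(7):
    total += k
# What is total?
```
Trace:
  total=3
  total=3, k=0
  total=4, k=1
  total=6, k=2
  total=9, k=3
  total=13, k=4
  total=18, k=5
  total=24, k=6

Final answer: 24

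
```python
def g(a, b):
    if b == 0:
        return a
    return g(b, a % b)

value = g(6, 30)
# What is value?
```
Call trace:
g(a=6, b=30)
  g(a=30, b=6)
    g(a=6, b=0)
    -> return 6
  -> return 6
-> return 6

Final answer: 6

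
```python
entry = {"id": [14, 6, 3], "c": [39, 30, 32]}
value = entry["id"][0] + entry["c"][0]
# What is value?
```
Trace:
  entry={'id': [14, 6, 3], 'c': [39, 30, 32]}
  entry={'id': [14, 6, 3], 'c': [39, 30, 32]}, value=53

Final answer: 53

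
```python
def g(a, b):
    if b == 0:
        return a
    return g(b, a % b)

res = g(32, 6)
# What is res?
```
Call trace:
g(a=32, b=6)
  g(a=6, b=2)
    g(a=2, b=0)
    -> return 2
  -> return 2
-> return 2

Final answer: 2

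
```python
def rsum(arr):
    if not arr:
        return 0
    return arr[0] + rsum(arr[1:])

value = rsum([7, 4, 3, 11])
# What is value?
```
Call trace:
rsum(arr=[7, 4, 3, 11])
  rsum(arr=[4, 3, 11])
    rsum(arr=[3, 11])
      rsum(arr=[11])
        rsum(arr=[])
        -> return 0
      -> return 11
    -> return 14
  -> return 18
-> return 25

Final answer: 25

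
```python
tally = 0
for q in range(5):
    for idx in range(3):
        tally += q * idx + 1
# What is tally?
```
Trace:
  tally=0
  tally=1, q=0, idx=0
  tally=2, q=0, idx=1
  tally=3, q=0, idx=2
  tally=4, q=1, idx=0
  tally=6, q=1, idx=1
  tally=9, q=1, idx=2
  tally=10, q=2, idx=0
  tally=13, q=2, idx=1
  tally=18, q=2, idx=2
  tally=19, q=3, idx=0
  tally=23, q=3, idx=1
  tally=30, q=3, idx=2
  tally=31, q=4, idx=0
  tally=36, q=4, idx=1
  tally=45, q=4, idx=2

Final answer: 45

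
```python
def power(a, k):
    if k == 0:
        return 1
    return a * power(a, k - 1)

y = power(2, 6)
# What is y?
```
Call trace:
power(a=2, k=6)
  power(a=2, k=5)
    power(a=2, k=4)
      power(a=2, k=3)
        power(a=2, k=2)
          power(a=2, k=1)
            power(a=2, k=0)
            -> return 1
          -> return 2
        -> return 4
      -> return 8
    -> return 16
  -> return 32
-> return 64

Final answer: 64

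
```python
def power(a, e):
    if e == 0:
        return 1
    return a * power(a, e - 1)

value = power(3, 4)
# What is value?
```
Call trace:
power(a=3, e=4)
  power(a=3, e=3)
    power(a=3, e=2)
      power(a=3, e=1)
        power(a=3, e=0)
        -> return 1
      -> return 3
    -> return 9
  -> return 27
-> return 81

Final answer: 81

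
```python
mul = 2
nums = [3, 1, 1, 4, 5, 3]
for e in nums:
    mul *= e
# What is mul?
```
Trace:
  mul=2
  mul=6, e=3
  mul=6, e=1
  mul=6, e=1
  mul=24, e=4
  mul=120, e=5
  mul=360, e=3

Final answer: 360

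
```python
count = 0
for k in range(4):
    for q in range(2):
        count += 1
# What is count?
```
Trace:
  count=0
  count=1, k=0, q=0
  count=2, k=0, q=1
  count=3, k=1, q=0
  count=4, k=1, q=1
  count=5, k=2, q=0
  count=6, k=2, q=1
  count=7, k=3, q=0
  count=8, k=3, q=1

Final answer: 8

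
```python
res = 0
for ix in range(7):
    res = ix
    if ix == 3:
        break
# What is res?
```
Trace:
  res=0
  res=0, ix=0
  res=1, ix=1
  res=2, ix=2
  res=3, ix=3

Final answer: 3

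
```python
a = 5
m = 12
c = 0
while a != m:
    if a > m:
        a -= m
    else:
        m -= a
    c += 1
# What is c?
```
Trace:
  a=5
  a=5, m=12
  a=5, m=12, c=0
  a=5, m=7, c=1
  a=5, m=2, c=2
  a=3, m=2, c=3
  a=1, m=2, c=4
  a=1, m=1, c=5

Final answer: 5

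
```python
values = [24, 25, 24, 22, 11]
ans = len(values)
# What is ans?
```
Trace:
  values=[24, 25, 24, 22, 11]
  values=[24, 25, 24, 22, 11], ans=5

Final answer: 5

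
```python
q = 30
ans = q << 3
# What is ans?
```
Trace:
  q=30
  q=30, ans=240

Final answer: 240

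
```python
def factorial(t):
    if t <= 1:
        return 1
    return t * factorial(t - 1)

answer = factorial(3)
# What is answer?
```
Call trace:
factorial(t=3)
  factorial(t=2)
    factorial(t=1)
    -> return 1
  -> return 2
-> return 6

Final answer: 6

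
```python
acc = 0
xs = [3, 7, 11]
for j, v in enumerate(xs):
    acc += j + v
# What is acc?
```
Trace:
  acc=0
  acc=3, j=0, v=3
  acc=11, j=1, v=7
  acc=24, j=2, v=11

Final answer: 24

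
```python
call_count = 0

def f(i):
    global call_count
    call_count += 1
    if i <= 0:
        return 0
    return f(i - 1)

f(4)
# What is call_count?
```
Call trace:
f(i=4)
  f(i=3)
    f(i=2)
      f(i=1)
        f(i=0)
        -> return 0
      -> return 0
    -> return 0
  -> return 0
-> return 0

call_count is incremented once per call. f is entered once for each i = 4, 3, 2, 1, 0 (the i <= 0 call returns without recursing), i.e. 4 + 1 calls.
call_count = 5

Final answer: 5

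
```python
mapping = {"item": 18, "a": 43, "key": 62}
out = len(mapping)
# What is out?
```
Trace:
  mapping={'item': 18, 'a': 43, 'key': 62}
  mapping={'item': 18, 'a': 43, 'key': 62}, out=3

Final answer: 3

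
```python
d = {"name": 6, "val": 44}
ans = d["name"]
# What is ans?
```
Trace:
  d={'name': 6, 'val': 44}
  d={'name': 6, 'val': 44}, ans=6

Final answer: 6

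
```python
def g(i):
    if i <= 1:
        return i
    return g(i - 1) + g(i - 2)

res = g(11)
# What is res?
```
Call trace (a repeated sub-call is expanded the first time; later identical calls just restate its return value):
g(i=11)
  g(i=10)
    g(i=9)
      g(i=8)
        g(i=7)
          g(i=6)
            g(i=5)
              g(i=4)
                g(i=3)
                  g(i=2)
                    g(i=1)
                    -> return 1
                    g(i=0)
                    -> return 0
                  -> return 1
                  g(i=1)
                  -> return 1
                -> return 2
                g(i=2) -> return 1  (same call as traced above)
              -> return 3
              g(i=3) -> return 2  (same call as traced above)
            -> return 5
            g(i=4) -> return 3  (same call as traced above)
          -> return 8
          g(i=5) -> return 5  (same call as traced above)
        -> return 13
        g(i=6) -> return 8  (same call as traced above)
      -> return 21
      g(i=7) -> return 13  (same call as traced above)
    -> return 34
    g(i=8) -> return 21  (same call as traced above)
  -> return 55
  g(i=9) -> return 34  (same call as traced above)
-> return 89

Final answer: 89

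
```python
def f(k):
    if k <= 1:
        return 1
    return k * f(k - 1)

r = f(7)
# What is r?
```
Call trace:
f(k=7)
  f(k=6)
    f(k=5)
      f(k=4)
        f(k=3)
          f(k=2)
            f(k=1)
            -> return 1
          -> return 2
        -> return 6
      -> return 24
    -> return 120
  -> return 720
-> return 5040

Final answer: 5040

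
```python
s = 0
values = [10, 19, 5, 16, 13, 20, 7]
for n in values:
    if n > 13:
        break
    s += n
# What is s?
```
Trace:
  s=0
  s=10, n=10
  s=10, n=19

Final answer: 10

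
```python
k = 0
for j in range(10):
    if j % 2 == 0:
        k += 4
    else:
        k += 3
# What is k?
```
Trace:
  k=0
  k=4, j=0
  k=7, j=1
  k=11, j=2
  k=14, j=3
  k=18, j=4
  k=21, j=5
  k=25, j=6
  k=28, j=7
  k=32, j=8
  k=35, j=9

Final answer: 35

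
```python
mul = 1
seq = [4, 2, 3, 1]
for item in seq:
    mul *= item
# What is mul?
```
Trace:
  mul=1
  mul=4, item=4
  mul=8, item=2
  mul=24, item=3
  mul=24, item=1

Final answer: 24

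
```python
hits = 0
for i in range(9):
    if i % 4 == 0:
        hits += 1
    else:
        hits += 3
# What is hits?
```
Trace:
  hits=0
  hits=1, i=0
  hits=4, i=1
  hits=7, i=2
  hits=10, i=3
  hits=11, i=4
  hits=14, i=5
  hits=17, i=6
  hits=20, i=7
  hits=21, i=8

Final answer: 21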